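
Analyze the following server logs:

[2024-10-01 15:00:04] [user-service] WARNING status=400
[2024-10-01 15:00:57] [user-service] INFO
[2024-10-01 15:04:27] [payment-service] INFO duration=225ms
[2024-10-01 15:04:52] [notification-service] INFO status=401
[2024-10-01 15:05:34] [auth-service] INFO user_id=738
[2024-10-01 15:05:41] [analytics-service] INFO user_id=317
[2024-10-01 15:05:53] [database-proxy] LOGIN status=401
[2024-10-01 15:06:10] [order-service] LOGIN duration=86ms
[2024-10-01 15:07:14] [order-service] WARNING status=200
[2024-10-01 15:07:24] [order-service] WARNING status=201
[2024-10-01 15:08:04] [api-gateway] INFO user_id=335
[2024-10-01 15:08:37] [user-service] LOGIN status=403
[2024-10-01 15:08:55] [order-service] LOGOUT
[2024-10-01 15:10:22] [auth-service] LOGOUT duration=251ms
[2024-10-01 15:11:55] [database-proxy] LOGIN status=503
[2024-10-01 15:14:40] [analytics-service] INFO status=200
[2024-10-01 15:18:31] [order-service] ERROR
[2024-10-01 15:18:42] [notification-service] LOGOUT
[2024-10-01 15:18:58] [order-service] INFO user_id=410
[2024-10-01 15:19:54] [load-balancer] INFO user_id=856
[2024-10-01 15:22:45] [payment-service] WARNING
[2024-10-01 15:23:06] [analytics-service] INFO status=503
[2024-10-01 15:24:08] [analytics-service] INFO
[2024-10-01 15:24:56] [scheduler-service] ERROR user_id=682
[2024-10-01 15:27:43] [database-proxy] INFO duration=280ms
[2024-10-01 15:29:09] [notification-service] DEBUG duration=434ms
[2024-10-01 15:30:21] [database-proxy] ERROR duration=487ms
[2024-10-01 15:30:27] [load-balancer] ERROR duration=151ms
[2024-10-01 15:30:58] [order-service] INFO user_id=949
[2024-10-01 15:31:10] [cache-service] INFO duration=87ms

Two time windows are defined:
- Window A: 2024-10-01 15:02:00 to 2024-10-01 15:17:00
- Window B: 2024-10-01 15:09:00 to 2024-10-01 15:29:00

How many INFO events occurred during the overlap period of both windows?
1

To find overlap events:

1. Window A: 2024-10-01 15:02:00 to 2024-10-01 15:17:00
2. Window B: 2024-10-01 15:09:00 to 2024-10-01 15:29:00
3. Overlap period: 2024-10-01 15:09:00 to 2024-10-01 15:17:00
4. Count INFO events in overlap: 1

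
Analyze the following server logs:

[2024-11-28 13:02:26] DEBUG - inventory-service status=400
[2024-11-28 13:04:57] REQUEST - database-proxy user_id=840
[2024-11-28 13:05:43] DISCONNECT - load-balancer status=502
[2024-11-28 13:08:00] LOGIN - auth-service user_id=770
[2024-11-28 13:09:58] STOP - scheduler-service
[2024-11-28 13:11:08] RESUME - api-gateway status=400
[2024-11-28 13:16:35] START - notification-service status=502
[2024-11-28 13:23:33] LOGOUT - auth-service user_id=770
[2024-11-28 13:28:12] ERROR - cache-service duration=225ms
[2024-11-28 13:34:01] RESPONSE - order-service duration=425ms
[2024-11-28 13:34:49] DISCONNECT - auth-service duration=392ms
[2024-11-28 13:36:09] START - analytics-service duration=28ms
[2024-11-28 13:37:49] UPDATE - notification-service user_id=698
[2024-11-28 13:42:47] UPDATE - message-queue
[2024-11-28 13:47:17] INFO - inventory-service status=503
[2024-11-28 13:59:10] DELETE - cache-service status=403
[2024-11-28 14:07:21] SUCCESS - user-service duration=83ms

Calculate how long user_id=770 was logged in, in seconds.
933

To calculate session duration:

1. Find LOGIN event for user_id=770: 2024-11-28 13:08:00
2. Find LOGOUT event for user_id=770: 2024-11-28 13:23:33
3. Session duration: 2024-11-28 13:23:33 - 2024-11-28 13:08:00 = 933 seconds (15 minutes)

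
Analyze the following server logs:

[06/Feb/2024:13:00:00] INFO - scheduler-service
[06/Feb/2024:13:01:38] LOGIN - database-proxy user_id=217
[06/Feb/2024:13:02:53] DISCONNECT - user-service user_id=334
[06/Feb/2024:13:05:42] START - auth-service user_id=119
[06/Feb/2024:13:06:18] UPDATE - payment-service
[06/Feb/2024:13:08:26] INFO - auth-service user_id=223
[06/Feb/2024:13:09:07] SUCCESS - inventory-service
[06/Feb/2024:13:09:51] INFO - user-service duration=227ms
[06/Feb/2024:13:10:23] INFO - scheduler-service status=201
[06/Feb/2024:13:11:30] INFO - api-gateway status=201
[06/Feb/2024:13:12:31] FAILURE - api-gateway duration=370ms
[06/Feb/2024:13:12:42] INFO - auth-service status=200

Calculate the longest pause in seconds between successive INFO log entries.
506

To find the longest gap:

1. Extract all INFO events in chronological order
2. Calculate time differences between consecutive events
3. Find the maximum difference
4. Longest gap: 506 seconds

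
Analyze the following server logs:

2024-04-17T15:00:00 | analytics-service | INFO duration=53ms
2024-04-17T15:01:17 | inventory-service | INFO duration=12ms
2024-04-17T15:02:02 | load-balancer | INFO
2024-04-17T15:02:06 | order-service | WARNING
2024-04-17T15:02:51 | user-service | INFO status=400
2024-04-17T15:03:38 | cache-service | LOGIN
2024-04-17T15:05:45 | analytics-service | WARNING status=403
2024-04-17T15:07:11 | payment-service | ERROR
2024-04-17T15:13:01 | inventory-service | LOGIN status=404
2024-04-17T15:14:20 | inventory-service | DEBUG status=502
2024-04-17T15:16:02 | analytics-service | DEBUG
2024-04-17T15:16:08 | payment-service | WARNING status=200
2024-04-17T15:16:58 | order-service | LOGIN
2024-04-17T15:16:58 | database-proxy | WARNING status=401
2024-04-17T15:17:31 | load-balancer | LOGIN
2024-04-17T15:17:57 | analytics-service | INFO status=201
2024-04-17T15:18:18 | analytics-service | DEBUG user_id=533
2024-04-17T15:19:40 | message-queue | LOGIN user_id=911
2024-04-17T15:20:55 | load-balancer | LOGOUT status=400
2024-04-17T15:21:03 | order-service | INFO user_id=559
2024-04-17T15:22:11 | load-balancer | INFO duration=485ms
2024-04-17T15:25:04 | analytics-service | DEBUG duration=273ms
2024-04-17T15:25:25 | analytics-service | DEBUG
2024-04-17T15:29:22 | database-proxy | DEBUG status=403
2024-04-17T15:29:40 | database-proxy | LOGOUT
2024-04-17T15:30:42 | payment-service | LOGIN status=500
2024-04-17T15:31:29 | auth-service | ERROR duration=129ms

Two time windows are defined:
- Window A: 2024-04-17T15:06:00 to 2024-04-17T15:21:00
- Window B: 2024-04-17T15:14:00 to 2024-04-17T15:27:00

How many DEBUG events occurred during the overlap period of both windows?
3

To find overlap events:

1. Window A: 2024-04-17T15:06:00 to 2024-04-17T15:21:00
2. Window B: 2024-04-17T15:14:00 to 2024-04-17T15:27:00
3. Overlap period: 2024-04-17T15:14:00 to 2024-04-17T15:21:00
4. Count DEBUG events in overlap: 3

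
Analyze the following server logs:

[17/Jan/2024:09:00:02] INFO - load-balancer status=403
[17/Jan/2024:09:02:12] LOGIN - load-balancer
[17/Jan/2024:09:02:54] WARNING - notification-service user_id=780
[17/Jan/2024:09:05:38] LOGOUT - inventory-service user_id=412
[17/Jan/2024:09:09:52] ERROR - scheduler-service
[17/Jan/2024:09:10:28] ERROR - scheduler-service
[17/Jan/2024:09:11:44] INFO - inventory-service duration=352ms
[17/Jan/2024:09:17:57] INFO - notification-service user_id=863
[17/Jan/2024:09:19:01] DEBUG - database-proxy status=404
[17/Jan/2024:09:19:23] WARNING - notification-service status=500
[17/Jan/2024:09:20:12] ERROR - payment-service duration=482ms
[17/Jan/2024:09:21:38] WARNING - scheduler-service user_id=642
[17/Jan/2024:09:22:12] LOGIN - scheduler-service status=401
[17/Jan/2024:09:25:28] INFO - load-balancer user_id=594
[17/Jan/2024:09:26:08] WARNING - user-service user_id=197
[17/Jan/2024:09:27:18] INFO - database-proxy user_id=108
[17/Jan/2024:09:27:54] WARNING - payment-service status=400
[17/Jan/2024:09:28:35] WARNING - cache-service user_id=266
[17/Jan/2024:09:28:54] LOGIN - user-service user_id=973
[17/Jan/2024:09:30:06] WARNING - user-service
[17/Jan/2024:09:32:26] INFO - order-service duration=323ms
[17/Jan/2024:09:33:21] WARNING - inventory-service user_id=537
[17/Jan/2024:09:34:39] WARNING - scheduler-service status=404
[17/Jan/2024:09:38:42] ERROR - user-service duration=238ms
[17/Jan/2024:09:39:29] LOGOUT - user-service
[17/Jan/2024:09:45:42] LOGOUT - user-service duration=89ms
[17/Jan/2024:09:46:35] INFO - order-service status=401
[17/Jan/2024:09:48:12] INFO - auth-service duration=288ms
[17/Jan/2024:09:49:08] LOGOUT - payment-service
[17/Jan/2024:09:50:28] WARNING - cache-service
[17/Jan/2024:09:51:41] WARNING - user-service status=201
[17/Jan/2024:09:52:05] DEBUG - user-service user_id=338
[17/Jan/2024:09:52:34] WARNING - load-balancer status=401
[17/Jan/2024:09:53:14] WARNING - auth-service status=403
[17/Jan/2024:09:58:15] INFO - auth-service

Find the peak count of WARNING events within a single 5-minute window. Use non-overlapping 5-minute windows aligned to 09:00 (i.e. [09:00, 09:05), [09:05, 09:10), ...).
4

To find the burst window:

1. Divide the log period into non-overlapping 5-minute windows starting at 09:00
2. Count WARNING events in each window
3. Find the window with maximum count
4. Maximum events in a window: 4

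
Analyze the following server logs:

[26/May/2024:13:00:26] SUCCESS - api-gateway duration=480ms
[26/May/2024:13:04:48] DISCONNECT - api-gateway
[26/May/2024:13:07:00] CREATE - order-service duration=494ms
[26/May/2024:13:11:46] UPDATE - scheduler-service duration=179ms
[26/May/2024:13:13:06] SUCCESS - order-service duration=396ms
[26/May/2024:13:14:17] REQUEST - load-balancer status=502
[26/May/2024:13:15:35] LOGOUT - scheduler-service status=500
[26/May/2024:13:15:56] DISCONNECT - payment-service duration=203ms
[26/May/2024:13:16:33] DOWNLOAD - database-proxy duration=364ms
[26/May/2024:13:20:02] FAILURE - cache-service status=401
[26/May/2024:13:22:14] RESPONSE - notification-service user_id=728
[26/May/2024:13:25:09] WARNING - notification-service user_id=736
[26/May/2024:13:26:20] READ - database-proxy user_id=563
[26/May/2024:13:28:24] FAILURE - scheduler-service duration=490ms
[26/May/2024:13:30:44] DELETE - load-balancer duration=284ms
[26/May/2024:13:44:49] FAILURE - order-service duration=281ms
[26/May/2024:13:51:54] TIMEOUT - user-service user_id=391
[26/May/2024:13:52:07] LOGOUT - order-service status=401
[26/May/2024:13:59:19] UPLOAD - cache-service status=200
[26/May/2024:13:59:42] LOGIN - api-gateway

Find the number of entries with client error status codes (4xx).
2

To find matching entries:

1. Pattern to match: client error status codes (4xx)
2. Scan each log entry for the pattern
3. Count matches: 2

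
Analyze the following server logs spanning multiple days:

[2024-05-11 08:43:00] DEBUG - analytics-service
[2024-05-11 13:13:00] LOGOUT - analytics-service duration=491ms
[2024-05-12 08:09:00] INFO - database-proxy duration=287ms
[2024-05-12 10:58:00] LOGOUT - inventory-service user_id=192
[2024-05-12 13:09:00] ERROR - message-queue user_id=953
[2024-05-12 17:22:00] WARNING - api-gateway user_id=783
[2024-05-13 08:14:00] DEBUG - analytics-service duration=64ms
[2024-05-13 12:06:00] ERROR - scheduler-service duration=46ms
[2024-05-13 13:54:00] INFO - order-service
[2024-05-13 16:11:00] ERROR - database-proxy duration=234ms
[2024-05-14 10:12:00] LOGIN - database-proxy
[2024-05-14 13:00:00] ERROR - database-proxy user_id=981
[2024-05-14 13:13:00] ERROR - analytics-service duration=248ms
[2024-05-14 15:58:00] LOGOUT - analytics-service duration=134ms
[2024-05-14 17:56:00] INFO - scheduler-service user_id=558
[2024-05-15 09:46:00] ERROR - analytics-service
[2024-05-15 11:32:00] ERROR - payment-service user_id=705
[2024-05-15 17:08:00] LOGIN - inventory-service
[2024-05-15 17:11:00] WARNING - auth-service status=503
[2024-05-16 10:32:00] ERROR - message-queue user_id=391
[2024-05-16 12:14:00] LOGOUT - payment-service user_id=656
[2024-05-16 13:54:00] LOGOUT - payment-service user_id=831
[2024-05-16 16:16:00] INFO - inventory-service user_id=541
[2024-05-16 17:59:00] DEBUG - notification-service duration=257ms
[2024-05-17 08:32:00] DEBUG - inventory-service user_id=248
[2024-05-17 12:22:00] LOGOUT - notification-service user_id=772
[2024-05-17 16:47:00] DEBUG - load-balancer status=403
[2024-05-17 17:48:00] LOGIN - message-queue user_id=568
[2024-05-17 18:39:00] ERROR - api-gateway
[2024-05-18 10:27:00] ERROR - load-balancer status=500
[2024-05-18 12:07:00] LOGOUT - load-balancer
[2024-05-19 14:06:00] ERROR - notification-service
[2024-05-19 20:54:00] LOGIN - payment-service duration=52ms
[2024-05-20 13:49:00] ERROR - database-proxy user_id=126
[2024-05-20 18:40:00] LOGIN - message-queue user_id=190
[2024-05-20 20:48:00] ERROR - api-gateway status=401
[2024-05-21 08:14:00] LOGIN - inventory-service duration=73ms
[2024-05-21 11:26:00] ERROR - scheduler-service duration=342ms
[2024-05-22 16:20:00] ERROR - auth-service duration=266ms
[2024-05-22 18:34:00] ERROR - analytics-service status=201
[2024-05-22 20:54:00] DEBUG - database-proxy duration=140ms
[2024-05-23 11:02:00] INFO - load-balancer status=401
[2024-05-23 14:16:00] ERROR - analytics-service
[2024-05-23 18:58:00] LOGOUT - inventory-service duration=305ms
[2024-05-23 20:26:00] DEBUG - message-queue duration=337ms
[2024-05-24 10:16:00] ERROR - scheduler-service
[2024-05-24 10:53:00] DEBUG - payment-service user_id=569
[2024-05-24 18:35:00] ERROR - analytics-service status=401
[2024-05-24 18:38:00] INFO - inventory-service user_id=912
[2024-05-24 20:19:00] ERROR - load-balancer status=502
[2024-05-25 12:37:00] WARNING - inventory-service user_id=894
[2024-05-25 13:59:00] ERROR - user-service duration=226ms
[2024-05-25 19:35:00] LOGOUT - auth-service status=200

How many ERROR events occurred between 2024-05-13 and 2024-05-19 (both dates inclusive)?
10

To filter by date range:

1. Date range: 2024-05-13 through 2024-05-19, both dates inclusive
2. Filter for ERROR events whose date falls in this range
3. Count matching events: 10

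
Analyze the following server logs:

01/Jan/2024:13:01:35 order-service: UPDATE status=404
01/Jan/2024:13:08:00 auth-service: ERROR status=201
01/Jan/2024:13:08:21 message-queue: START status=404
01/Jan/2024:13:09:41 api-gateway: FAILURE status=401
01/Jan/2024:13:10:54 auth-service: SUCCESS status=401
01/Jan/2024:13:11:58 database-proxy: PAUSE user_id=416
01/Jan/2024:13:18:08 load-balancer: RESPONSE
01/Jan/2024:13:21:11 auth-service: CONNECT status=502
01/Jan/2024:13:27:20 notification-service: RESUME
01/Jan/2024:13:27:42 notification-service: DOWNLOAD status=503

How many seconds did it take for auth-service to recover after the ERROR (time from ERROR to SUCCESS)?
174

To calculate recovery time:

1. Find ERROR event for auth-service: 01/Jan/2024:13:08:00
2. Find next SUCCESS event for auth-service: 01/Jan/2024:13:10:54
3. Recovery time: 01/Jan/2024:13:10:54 - 01/Jan/2024:13:08:00 = 174 seconds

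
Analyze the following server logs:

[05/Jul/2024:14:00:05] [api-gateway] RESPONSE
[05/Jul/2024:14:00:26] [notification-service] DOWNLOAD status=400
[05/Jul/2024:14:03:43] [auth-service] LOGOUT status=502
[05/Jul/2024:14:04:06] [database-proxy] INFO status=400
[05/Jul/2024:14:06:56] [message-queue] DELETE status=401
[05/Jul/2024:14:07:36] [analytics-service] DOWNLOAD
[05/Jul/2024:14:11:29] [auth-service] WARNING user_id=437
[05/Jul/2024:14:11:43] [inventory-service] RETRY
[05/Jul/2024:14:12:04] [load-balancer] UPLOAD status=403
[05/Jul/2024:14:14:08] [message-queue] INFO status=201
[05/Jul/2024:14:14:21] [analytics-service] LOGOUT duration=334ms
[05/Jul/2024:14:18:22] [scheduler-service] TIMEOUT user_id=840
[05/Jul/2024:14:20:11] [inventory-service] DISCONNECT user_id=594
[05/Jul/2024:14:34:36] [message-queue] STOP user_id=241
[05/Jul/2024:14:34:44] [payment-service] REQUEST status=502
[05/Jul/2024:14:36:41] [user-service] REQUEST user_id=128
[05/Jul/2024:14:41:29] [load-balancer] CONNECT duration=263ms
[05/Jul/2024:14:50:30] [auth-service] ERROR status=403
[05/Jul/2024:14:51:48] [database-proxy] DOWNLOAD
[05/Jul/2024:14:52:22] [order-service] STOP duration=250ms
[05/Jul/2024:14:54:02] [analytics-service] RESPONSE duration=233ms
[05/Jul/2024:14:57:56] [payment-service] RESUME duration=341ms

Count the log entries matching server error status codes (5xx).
2

To find matching entries:

1. Pattern to match: server error status codes (5xx)
2. Scan each log entry for the pattern
3. Count matches: 2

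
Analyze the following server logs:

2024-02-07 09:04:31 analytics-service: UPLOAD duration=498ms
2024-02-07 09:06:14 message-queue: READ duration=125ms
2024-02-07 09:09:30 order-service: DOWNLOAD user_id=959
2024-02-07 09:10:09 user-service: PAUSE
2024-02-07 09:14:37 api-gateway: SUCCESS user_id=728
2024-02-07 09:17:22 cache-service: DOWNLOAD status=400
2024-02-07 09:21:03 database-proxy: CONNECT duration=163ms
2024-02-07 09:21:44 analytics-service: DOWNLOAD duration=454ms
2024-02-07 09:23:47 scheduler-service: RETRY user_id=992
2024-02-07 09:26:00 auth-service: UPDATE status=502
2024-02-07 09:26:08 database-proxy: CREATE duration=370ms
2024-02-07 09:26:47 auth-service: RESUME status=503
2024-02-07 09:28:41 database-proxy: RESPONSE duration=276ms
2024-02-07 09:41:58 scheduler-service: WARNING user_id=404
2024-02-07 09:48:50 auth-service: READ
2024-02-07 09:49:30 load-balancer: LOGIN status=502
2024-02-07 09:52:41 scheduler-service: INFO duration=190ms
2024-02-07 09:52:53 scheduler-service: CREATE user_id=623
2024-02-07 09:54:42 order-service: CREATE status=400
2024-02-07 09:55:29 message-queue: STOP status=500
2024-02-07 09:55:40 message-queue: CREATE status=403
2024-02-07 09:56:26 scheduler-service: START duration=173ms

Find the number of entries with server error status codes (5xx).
4

To find matching entries:

1. Pattern to match: server error status codes (5xx)
2. Scan each log entry for the pattern
3. Count matches: 4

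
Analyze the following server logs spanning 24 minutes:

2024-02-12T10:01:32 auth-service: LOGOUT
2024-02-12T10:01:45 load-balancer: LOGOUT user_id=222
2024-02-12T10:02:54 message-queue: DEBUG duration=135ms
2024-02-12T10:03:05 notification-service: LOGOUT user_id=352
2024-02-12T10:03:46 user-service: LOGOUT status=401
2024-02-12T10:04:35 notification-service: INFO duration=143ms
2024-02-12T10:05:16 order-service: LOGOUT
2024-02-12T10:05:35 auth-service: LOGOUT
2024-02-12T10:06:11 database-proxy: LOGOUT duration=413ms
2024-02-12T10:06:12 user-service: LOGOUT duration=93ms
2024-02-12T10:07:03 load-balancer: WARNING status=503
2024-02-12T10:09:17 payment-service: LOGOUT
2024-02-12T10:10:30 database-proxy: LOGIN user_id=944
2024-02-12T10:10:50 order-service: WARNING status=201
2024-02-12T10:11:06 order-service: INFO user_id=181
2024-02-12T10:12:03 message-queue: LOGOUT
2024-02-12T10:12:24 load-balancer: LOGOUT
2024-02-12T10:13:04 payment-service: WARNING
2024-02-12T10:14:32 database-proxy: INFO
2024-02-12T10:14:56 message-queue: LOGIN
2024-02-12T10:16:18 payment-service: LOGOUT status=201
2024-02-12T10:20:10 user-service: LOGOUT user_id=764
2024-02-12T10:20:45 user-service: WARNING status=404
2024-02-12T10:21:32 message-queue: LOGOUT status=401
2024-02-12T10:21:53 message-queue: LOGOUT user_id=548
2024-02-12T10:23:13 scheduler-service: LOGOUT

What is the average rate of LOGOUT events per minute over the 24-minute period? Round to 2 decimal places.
0.67

To calculate the rate:

1. Count total LOGOUT events: 16
2. Total time period: 24 minutes
3. Rate = 16 / 24 = 0.67 events per minute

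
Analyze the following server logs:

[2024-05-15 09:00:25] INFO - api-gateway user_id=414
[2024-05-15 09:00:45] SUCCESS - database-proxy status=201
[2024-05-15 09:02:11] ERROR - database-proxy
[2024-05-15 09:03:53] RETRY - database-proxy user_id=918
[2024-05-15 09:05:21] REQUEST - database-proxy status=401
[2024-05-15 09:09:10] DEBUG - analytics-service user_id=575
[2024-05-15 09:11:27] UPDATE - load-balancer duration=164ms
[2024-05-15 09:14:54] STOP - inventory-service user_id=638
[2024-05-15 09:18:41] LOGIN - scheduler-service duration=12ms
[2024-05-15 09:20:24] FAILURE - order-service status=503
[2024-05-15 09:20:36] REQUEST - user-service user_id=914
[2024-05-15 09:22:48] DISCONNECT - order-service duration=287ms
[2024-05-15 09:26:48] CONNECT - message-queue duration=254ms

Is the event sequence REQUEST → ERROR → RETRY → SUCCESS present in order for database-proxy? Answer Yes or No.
No

To verify sequence order:

1. Find all events in sequence REQUEST → ERROR → RETRY → SUCCESS for database-proxy
2. Extract their timestamps
3. Check if timestamps are in ascending order
4. Result: No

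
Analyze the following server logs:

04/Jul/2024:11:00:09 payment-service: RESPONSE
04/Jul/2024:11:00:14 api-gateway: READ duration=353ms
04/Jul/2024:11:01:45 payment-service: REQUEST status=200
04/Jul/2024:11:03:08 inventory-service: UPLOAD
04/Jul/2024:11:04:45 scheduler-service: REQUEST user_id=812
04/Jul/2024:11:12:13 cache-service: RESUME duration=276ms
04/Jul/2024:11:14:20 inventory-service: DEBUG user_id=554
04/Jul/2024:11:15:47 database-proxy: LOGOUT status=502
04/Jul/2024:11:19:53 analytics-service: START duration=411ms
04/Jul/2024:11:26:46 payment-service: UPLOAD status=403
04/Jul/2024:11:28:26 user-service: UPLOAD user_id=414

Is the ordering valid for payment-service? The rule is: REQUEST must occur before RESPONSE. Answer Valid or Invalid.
Invalid

To validate ordering:

1. Required order: REQUEST → RESPONSE
2. Rule: REQUEST must occur before RESPONSE
3. Check actual order of events for payment-service
4. Result: Invalid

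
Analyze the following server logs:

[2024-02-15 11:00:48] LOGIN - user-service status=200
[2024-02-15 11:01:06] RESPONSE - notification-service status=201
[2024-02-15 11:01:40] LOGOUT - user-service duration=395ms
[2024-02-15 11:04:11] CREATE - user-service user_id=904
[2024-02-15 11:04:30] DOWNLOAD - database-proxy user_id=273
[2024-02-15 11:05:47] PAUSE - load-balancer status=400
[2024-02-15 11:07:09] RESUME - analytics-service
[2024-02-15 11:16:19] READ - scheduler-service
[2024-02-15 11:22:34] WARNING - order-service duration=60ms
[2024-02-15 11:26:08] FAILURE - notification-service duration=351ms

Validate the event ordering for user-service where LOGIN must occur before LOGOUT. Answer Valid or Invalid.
Valid

To validate ordering:

1. Required order: LOGIN → LOGOUT
2. Rule: LOGIN must occur before LOGOUT
3. Check actual order of events for user-service
4. Result: Valid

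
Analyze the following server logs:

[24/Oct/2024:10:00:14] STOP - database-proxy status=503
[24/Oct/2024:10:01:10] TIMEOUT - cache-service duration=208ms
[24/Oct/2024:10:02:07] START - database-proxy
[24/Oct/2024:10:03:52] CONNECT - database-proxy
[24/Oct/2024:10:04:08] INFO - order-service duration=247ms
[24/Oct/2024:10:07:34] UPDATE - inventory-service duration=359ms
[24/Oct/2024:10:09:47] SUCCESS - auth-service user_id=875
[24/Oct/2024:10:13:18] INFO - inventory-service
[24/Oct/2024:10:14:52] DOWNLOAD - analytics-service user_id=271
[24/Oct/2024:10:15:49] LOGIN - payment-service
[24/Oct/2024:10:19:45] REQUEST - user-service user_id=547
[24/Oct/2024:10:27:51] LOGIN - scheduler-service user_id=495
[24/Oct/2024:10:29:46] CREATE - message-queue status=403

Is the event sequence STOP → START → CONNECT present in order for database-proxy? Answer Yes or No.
Yes

To verify sequence order:

1. Find all events in sequence STOP → START → CONNECT for database-proxy
2. Extract their timestamps
3. Check if timestamps are in ascending order
4. Result: Yes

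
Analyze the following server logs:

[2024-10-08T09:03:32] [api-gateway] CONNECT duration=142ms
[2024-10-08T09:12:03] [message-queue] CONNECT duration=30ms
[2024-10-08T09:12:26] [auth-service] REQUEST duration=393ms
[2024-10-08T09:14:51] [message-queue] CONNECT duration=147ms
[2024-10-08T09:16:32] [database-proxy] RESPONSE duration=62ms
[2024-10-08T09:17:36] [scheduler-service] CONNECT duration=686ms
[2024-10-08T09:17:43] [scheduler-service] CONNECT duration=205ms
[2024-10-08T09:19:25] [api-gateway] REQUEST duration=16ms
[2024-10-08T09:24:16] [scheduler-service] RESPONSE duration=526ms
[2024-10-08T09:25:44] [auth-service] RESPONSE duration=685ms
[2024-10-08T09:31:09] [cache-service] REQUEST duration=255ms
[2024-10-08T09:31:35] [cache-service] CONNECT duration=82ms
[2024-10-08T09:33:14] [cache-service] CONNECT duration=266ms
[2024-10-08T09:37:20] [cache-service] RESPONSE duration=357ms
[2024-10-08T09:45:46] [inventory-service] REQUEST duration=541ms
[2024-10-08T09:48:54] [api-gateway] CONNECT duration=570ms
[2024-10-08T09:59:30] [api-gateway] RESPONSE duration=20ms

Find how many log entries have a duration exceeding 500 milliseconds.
5

To count timeouts:

1. Threshold: 500ms
2. Extract duration from each log entry
3. Count entries where duration > 500
4. Timeout count: 5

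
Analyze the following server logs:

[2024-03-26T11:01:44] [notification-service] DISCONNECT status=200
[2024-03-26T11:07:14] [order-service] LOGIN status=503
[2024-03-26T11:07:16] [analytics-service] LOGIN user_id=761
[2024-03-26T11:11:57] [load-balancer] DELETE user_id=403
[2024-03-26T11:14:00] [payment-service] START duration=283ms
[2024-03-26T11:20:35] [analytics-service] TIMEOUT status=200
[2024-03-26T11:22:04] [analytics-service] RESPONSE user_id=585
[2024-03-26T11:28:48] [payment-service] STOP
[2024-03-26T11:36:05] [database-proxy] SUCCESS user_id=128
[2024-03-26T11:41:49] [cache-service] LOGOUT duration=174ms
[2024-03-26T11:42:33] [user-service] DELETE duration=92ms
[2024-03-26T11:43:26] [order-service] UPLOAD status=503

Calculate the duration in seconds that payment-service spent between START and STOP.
888

To calculate state duration:

1. Find START event for payment-service: 2024-03-26T11:14:00
2. Find STOP event for payment-service: 2024-03-26T11:28:48
3. Calculate duration: 2024-03-26T11:28:48 - 2024-03-26T11:14:00 = 888 seconds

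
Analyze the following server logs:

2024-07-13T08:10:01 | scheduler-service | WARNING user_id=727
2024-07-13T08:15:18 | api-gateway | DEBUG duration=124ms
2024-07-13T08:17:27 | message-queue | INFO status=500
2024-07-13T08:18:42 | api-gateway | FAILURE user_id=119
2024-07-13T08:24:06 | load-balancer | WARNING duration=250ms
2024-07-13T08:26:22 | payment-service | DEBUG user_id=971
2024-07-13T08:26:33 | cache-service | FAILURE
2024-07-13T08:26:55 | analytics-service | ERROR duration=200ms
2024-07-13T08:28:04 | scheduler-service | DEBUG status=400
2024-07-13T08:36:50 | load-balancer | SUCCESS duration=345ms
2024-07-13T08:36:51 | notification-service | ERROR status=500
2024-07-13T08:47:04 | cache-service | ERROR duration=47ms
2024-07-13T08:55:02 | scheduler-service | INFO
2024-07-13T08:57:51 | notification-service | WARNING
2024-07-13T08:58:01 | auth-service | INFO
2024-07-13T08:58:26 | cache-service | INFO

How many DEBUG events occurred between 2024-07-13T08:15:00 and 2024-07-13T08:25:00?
1

To count events in the time window:

1. Window boundaries: 2024-07-13T08:15:00 to 2024-07-13T08:25:00
2. Filter for DEBUG events within this window
3. Count matching events: 1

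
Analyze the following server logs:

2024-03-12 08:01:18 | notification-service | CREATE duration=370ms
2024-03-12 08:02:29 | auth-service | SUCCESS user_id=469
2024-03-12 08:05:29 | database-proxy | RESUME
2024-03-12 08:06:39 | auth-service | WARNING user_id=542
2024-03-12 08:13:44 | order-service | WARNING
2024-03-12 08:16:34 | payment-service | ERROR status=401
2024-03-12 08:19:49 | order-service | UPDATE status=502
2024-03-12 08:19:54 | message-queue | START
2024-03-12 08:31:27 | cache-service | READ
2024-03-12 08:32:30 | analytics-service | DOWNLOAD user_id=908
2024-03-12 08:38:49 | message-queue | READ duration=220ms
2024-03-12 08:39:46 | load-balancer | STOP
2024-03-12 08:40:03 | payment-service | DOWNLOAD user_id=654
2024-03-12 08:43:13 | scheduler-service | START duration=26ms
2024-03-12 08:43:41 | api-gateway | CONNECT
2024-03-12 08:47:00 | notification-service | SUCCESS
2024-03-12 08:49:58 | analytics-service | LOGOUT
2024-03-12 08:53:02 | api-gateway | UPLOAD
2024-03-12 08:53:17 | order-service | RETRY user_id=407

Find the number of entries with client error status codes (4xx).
1

To find matching entries:

1. Pattern to match: client error status codes (4xx)
2. Scan each log entry for the pattern
3. Count matches: 1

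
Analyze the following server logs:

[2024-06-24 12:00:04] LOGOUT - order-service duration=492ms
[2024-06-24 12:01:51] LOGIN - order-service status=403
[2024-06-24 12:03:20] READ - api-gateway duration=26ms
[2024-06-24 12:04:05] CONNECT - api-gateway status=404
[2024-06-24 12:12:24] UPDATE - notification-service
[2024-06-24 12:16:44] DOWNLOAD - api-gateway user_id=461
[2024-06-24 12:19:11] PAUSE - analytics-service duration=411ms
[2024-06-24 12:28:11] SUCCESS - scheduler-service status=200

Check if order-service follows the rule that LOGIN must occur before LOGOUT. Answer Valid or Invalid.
Invalid

To validate ordering:

1. Required order: LOGIN → LOGOUT
2. Rule: LOGIN must occur before LOGOUT
3. Check actual order of events for order-service
4. Result: Invalid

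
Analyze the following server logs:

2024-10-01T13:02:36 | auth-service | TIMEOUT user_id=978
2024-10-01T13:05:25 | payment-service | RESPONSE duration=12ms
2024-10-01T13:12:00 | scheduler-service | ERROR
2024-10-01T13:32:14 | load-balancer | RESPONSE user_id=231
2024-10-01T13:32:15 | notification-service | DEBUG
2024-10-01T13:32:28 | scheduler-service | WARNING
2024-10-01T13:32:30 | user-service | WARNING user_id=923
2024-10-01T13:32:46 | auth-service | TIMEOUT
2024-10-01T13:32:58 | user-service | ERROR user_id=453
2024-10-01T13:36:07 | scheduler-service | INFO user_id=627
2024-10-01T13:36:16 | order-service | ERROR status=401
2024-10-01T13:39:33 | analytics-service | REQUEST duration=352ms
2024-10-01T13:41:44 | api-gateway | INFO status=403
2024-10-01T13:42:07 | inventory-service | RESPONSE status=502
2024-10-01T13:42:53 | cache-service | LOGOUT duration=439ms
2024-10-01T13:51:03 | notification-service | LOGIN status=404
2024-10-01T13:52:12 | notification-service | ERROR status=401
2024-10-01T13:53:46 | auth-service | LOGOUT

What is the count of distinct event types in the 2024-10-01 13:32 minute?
5

To count unique event types:

1. Filter events in the minute starting at 2024-10-01 13:32
2. Extract event types from matching entries
3. Count unique types: 5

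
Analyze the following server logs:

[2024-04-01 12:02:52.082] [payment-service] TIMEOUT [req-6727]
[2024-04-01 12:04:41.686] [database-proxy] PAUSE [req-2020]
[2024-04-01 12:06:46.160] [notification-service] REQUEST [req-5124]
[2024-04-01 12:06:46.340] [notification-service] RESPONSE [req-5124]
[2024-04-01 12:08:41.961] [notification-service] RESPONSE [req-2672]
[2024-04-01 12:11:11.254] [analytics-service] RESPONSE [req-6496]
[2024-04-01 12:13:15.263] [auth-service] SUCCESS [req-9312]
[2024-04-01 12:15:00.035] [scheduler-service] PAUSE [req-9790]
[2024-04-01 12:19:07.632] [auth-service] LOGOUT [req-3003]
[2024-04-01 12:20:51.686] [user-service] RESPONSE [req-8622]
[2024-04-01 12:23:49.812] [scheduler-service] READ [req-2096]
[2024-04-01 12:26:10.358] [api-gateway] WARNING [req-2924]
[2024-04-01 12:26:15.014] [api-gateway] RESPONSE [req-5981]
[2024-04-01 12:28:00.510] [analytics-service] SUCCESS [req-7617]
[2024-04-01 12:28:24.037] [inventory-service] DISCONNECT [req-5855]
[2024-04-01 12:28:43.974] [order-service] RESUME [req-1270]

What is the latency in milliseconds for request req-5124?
180

To calculate latency:

1. Find REQUEST with id req-5124: 2024-04-01 12:06:46.160
2. Find RESPONSE with id req-5124: 2024-04-01 12:06:46.340
3. Latency: 2024-04-01 12:06:46.340 - 2024-04-01 12:06:46.160 = 180ms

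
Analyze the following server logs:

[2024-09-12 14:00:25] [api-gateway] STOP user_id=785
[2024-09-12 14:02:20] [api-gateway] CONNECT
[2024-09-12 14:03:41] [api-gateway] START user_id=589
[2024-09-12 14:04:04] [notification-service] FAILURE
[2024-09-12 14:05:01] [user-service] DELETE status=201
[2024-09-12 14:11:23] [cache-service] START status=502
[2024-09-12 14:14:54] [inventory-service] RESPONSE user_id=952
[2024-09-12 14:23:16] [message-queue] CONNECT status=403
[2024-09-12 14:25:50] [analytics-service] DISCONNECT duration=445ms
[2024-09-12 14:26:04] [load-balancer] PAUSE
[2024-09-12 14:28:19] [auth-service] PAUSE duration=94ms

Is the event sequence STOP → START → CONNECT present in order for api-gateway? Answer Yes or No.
No

To verify sequence order:

1. Find all events in sequence STOP → START → CONNECT for api-gateway
2. Extract their timestamps
3. Check if timestamps are in ascending order
4. Result: No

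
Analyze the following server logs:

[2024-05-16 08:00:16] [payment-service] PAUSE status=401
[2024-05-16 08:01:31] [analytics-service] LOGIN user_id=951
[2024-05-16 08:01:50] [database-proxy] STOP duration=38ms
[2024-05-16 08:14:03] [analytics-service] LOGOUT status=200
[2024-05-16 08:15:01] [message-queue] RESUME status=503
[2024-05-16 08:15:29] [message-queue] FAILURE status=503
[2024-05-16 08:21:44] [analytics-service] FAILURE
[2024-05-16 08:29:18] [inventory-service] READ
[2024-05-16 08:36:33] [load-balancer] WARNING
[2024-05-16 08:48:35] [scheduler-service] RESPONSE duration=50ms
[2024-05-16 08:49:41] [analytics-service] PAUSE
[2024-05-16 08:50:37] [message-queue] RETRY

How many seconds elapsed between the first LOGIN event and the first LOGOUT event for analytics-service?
752

To find the time between events:

1. Locate the first LOGIN event for analytics-service: 2024-05-16 08:01:31
2. Locate the first LOGOUT event for analytics-service: 2024-05-16 08:14:03
3. Calculate the difference: 2024-05-16 08:14:03 - 2024-05-16 08:01:31 = 752 seconds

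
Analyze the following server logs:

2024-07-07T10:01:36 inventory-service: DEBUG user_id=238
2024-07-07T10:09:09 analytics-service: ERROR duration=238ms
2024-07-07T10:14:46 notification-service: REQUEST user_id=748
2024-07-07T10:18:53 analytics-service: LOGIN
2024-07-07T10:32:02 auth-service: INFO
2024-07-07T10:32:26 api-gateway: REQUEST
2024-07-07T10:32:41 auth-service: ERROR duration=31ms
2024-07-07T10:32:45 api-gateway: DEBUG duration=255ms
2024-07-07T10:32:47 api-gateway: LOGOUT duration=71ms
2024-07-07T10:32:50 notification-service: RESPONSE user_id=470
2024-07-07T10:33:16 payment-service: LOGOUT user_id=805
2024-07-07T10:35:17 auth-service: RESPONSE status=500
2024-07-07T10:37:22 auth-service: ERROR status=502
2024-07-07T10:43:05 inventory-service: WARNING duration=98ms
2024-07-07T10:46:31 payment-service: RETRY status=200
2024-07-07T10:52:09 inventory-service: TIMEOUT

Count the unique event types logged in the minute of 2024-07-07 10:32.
6

To count unique event types:

1. Filter events in the minute starting at 2024-07-07 10:32
2. Extract event types from matching entries
3. Count unique types: 6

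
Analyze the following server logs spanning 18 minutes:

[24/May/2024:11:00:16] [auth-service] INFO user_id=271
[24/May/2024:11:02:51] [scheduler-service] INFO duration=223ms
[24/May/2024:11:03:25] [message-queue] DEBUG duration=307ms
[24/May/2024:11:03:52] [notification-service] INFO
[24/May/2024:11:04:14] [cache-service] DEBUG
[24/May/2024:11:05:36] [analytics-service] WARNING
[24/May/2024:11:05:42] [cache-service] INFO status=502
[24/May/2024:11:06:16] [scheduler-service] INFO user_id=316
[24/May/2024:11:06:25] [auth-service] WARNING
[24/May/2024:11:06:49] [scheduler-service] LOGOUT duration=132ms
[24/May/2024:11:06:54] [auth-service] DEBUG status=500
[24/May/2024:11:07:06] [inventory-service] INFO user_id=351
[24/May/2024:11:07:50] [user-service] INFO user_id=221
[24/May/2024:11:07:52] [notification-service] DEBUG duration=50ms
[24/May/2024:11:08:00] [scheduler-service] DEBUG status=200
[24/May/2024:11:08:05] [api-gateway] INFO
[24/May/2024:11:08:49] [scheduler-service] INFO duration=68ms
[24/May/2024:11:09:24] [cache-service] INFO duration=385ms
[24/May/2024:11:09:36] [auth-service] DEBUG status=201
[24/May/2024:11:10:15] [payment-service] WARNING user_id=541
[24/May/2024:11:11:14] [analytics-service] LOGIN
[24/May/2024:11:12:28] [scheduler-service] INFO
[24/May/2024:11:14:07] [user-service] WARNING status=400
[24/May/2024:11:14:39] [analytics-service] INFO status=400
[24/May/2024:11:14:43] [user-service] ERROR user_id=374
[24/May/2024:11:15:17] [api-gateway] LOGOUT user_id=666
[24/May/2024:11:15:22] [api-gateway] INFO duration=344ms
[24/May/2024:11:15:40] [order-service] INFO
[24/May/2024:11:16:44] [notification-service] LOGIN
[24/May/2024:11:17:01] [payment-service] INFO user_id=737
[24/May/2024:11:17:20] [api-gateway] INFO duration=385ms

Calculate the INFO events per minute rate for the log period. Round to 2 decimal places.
0.89

To calculate the rate:

1. Count total INFO events: 16
2. Total time period: 18 minutes
3. Rate = 16 / 18 = 0.89 events per minute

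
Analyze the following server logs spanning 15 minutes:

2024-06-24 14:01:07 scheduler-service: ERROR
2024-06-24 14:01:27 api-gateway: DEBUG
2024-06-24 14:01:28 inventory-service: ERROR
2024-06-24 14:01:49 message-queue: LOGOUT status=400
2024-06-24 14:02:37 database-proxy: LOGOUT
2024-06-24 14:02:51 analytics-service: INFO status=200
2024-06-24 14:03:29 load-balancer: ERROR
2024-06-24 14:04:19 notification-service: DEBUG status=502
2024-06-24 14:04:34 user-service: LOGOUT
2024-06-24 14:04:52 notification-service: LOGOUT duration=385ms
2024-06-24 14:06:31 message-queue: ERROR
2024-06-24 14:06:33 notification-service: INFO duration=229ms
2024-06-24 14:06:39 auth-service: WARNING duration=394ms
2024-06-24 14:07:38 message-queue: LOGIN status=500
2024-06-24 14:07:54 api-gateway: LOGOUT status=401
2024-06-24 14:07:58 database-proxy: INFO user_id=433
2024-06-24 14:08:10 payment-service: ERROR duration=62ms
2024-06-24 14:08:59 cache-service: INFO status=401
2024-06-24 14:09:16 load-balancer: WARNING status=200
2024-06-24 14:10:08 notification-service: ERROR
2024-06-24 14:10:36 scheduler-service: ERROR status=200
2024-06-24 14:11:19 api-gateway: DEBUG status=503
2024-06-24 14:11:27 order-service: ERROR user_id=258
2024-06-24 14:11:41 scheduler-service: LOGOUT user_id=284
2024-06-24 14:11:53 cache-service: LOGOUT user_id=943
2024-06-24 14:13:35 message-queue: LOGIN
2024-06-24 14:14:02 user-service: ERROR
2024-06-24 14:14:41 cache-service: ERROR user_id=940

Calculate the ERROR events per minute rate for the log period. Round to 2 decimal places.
0.67

To calculate the rate:

1. Count total ERROR events: 10
2. Total time period: 15 minutes
3. Rate = 10 / 15 = 0.67 events per minute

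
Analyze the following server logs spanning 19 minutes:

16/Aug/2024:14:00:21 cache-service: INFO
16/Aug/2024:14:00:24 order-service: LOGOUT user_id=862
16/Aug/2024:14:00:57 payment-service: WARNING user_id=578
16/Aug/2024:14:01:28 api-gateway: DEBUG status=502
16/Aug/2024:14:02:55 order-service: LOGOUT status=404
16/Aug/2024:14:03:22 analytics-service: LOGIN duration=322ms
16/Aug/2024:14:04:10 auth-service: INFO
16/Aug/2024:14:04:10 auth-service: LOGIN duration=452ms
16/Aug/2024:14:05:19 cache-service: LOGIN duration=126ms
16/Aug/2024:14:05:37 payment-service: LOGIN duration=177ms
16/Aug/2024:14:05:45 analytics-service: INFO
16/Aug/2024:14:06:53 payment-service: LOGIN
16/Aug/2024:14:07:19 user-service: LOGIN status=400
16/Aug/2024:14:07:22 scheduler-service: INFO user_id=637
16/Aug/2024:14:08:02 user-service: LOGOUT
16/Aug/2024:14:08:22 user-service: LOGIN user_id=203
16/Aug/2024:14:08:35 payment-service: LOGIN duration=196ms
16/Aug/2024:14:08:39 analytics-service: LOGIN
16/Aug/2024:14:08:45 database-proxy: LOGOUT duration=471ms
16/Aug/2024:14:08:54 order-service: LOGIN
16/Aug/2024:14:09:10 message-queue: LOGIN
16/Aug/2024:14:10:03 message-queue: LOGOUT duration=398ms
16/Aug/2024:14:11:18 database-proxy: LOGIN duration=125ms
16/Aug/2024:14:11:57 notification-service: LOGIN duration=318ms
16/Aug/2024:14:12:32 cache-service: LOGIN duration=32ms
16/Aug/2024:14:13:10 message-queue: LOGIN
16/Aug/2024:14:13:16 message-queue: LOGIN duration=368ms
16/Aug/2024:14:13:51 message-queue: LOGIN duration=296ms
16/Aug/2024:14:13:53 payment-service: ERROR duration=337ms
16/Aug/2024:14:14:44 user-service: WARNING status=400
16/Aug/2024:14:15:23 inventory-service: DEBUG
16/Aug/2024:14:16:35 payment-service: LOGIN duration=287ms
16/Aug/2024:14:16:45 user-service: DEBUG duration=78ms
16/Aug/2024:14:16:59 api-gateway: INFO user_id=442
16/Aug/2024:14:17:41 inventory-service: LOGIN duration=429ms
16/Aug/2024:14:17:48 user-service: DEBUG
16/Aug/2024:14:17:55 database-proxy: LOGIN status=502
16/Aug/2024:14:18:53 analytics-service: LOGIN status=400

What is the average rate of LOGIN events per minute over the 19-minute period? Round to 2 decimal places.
1.11

To calculate the rate:

1. Count total LOGIN events: 21
2. Total time period: 19 minutes
3. Rate = 21 / 19 = 1.11 events per minute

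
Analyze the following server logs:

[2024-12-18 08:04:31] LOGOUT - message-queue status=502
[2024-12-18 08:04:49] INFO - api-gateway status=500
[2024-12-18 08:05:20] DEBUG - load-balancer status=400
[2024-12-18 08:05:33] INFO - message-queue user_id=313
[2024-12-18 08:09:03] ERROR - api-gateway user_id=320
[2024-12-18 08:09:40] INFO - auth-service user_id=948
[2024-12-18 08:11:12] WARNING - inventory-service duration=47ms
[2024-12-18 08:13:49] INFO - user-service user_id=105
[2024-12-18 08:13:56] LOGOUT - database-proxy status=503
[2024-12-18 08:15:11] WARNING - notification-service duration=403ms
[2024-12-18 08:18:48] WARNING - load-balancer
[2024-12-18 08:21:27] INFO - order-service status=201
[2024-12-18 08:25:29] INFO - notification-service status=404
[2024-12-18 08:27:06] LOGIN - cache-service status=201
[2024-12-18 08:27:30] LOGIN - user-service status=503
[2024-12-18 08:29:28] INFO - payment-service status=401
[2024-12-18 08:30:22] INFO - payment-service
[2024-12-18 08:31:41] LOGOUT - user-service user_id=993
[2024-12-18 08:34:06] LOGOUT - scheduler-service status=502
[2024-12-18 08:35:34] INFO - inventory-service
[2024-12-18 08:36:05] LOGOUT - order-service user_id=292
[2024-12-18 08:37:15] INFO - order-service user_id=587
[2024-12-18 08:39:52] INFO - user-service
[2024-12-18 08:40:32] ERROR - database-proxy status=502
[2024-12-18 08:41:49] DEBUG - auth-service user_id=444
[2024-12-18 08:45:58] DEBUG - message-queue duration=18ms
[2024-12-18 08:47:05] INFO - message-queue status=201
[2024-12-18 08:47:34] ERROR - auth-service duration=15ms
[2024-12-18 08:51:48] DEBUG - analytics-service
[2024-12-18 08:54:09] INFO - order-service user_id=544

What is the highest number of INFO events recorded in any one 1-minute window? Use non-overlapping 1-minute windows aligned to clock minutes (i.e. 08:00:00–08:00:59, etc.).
1

To find the burst window:

1. Divide the log period into non-overlapping 1-minute windows starting at 08:00
2. Count INFO events in each window
3. Find the window with maximum count
4. Maximum events in a window: 1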